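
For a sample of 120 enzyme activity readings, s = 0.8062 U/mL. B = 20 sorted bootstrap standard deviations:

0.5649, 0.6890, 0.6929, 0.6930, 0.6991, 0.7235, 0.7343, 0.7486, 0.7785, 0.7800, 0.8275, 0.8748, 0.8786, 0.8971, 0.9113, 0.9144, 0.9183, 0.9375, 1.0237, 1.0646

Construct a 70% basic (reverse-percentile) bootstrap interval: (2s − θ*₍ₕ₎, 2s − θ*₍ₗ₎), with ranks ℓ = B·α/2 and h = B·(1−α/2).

Percentile endpoints at ranks 3 and 17: θ*₍3₎ = 0.6929, θ*₍17₎ = 0.9183.
Basic interval reflects these around s:
  lower = 2 × 0.8062 − 0.9183 = 0.6941
  upper = 2 × 0.8062 − 0.6929 = 0.9195

(0.6941, 0.9195)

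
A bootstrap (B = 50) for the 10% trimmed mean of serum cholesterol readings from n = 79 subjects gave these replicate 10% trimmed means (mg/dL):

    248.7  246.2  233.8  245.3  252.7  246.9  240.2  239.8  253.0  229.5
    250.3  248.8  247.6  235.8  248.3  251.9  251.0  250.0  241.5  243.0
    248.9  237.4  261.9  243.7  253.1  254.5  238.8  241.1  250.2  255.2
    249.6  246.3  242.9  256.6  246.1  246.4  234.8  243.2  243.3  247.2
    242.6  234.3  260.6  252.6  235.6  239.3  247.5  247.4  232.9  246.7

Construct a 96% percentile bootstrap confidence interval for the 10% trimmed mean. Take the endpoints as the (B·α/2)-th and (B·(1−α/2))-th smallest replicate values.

(229.5, 260.6)

Sorted replicates: 229.5, 232.9, 233.8, 234.3, 234.8, 235.6, 235.8, 237.4, 238.8, 239.3, 239.8, 240.2, 241.1, 241.5, 242.6, 242.9, 243.0, 243.2, 243.3, 243.7, 245.3, 246.1, 246.2, 246.3, 246.4, 246.7, 246.9, 247.2, 247.4, 247.5, 247.6, 248.3, 248.7, 248.8, 248.9, 249.6, 250.0, 250.2, 250.3, 251.0, 251.9, 252.6, 252.7, 253.0, 253.1, 254.5, 255.2, 256.6, 260.6, 261.9
α = 0.04; lower rank = 50 × 0.020 = 1; upper rank = 50 × 0.980 = 49.
The 1st smallest replicate is 229.5; the 49th is 260.6.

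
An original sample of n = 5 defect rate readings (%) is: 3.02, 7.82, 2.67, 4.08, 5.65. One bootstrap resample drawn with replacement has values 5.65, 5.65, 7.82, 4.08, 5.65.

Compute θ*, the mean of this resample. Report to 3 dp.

θ* = 5.770

Mean = (5.65 + 5.65 + 7.82 + 4.08 + 5.65) / 5 = 28.850 / 5 = 5.770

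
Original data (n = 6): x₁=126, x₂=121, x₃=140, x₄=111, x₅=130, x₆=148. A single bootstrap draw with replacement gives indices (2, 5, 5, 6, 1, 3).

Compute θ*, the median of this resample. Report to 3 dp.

Resample values: 121, 130, 130, 148, 126, 140.
Sorted: 121, 126, 130, 130, 140, 148
Median = average of the two middle values = 130.000

θ* = 130.000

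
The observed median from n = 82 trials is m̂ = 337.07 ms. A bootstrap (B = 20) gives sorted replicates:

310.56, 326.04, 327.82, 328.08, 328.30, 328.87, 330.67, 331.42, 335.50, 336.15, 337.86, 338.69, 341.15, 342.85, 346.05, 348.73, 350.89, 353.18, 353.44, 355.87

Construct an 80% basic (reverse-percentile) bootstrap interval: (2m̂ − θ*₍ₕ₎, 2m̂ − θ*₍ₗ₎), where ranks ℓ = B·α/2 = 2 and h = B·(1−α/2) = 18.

Percentile endpoints at ranks 2 and 18: θ*₍2₎ = 326.04, θ*₍18₎ = 353.18.
Basic interval reflects these around m̂:
  lower = 2 × 337.07 − 353.18 = 320.96
  upper = 2 × 337.07 − 326.04 = 348.10

(320.96, 348.10)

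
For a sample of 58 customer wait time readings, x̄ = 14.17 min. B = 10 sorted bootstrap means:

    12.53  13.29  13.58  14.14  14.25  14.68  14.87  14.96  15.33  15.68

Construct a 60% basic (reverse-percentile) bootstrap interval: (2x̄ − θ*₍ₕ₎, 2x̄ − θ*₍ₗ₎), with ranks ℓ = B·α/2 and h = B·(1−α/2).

Percentile endpoints at ranks 2 and 8: θ*₍2₎ = 13.29, θ*₍8₎ = 14.96.
Basic interval reflects these around x̄:
  lower = 2 × 14.17 − 14.96 = 13.38
  upper = 2 × 14.17 − 13.29 = 15.05

(13.38, 15.05)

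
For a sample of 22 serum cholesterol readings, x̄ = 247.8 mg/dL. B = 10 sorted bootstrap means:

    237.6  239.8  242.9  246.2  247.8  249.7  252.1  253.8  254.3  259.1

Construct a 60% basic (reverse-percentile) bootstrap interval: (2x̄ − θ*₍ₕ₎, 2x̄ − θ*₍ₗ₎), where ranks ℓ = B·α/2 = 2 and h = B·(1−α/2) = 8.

(241.8, 255.8)

Percentile endpoints at ranks 2 and 8: θ*₍2₎ = 239.8, θ*₍8₎ = 253.8.
Basic interval reflects these around x̄:
  lower = 2 × 247.8 − 253.8 = 241.8
  upper = 2 × 247.8 − 239.8 = 255.8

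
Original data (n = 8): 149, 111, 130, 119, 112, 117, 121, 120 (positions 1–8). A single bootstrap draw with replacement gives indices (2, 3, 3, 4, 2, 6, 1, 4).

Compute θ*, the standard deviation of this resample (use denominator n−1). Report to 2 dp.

θ* = 12.70

Resample values: 111, 130, 130, 119, 111, 117, 149, 119.
Mean = 123.2500; sum of squared deviations = 1129.5000
s² = 1129.5000 / 7 = 161.3571
s = √161.3571 = 12.70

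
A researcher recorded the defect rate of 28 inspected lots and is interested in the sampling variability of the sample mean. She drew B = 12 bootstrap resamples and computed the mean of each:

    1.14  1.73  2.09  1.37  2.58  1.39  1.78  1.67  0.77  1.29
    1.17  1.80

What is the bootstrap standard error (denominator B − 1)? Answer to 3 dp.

SE* = 0.482

Bootstrap SE is the standard deviation of the 12 replicate means.
Mean of replicates: (1.14 + 1.73 + 2.09 + 1.37 + 2.58 + 1.39 + 1.78 + 1.67 + 0.77 + 1.29 + 1.17 + 1.80) / 12 = 18.7800 / 12 = 1.5650
Sum of squared deviations: (−0.4250)² + (+0.1650)² + (+0.5250)² + (−0.1950)² + (+1.0150)² + (−0.1750)² + (+0.2150)² + (+0.1050)² + (−0.7950)² + (−0.2750)² + (−0.3950)² + (+0.2350)² = 2.5585
Variance = 2.5585 / 11 = 0.2326
SE* = √0.2326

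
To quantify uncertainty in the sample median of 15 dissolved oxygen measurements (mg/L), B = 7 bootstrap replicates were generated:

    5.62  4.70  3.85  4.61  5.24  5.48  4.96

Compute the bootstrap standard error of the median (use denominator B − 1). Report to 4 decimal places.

Bootstrap SE is the standard deviation of the 7 replicate medians.
Mean of replicates: (5.62 + 4.70 + 3.85 + 4.61 + 5.24 + 5.48 + 4.96) / 7 = 34.46000 / 7 = 4.92286
Sum of squared deviations: (+0.69714)² + (−0.22286)² + (−1.07286)² + (−0.31286)² + (+0.31714)² + (+0.55714)² + (+0.03714)² = 2.19694
Variance = 2.19694 / 6 = 0.36616
SE* = √0.36616

SE* = 0.6051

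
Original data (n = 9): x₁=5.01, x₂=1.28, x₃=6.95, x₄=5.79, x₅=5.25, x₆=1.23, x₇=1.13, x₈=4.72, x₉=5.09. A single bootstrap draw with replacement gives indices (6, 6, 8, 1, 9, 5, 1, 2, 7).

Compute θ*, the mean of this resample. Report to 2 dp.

Resample values: 1.23, 1.23, 4.72, 5.01, 5.09, 5.25, 5.01, 1.28, 1.13.
Mean = (1.23 + 1.23 + 4.72 + 5.01 + 5.09 + 5.25 + 5.01 + 1.28 + 1.13) / 9 = 29.950 / 9 = 3.33

θ* = 3.33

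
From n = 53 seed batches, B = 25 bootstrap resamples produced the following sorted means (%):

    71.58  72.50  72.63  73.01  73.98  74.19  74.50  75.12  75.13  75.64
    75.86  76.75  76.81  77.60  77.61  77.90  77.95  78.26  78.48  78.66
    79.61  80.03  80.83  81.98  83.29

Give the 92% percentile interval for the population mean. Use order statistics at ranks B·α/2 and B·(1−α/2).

(71.58, 81.98)

α = 0.08; lower rank = 25 × 0.040 = 1; upper rank = 25 × 0.960 = 24.
The 1st smallest replicate is 71.58; the 24th is 81.98.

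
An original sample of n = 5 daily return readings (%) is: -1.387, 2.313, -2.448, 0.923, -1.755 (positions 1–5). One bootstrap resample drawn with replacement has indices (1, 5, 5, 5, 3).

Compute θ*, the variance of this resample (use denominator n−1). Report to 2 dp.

θ* = 0.15

Resample values: -1.387, -1.755, -1.755, -1.755, -2.448.
Mean = -1.8200; sum of squared deviations = 0.5945
s² = 0.5945 / 4 = 0.1486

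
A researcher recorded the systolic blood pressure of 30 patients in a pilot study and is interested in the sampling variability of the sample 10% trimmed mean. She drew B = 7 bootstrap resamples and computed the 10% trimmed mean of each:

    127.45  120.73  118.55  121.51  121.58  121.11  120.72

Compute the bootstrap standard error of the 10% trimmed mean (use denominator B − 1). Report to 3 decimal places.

Bootstrap SE is the standard deviation of the 7 replicate 10% trimmed means.
Mean of replicates: (127.45 + 120.73 + 118.55 + 121.51 + 121.58 + 121.11 + 120.72) / 7 = 851.6500 / 7 = 121.6643
Sum of squared deviations: (+5.7857)² + (−0.9343)² + (−3.1143)² + (−0.1543)² + (−0.0843)² + (−0.5543)² + (−0.9443)² = 45.2760
Variance = 45.2760 / 6 = 7.5460
SE* = √7.5460

SE* = 2.747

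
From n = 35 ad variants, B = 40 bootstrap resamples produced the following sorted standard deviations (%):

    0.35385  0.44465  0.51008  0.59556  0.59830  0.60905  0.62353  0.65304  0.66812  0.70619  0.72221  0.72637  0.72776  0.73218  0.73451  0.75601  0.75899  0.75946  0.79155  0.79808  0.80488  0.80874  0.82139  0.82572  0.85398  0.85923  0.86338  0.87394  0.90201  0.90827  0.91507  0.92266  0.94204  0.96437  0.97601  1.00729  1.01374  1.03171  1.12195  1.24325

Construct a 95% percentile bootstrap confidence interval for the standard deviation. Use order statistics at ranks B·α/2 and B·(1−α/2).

(0.35385, 1.12195)

α = 0.05; lower rank = 40 × 0.025 = 1; upper rank = 40 × 0.975 = 39.
The 1st smallest replicate is 0.35385; the 39th is 1.12195.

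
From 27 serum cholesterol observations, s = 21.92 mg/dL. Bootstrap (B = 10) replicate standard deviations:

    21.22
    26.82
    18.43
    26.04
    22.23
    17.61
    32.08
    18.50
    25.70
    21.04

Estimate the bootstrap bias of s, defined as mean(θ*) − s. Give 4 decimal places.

mean(θ*) = (21.22 + 26.82 + 18.43 + 26.04 + 22.23 + 17.61 + 32.08 + 18.50 + 25.70 + 21.04) / 10 = 22.96700
bias = 22.96700 − 21.92

bias = +1.0470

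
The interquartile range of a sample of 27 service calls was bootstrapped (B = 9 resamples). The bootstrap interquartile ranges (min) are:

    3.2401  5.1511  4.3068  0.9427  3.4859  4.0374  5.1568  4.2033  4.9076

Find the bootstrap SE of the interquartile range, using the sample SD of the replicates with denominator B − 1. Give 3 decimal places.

SE* = 1.312

Bootstrap SE is the standard deviation of the 9 replicate interquartile ranges.
Mean of replicates: (3.2401 + 5.1511 + 4.3068 + 0.9427 + 3.4859 + 4.0374 + 5.1568 + 4.2033 + 4.9076) / 9 = 35.43170 / 9 = 3.93686
Sum of squared deviations: (−0.69676)² + (+1.21424)² + (+0.36994)² + (−2.99416)² + (−0.45096)² + (+0.10054)² + (+1.21994)² + (+0.26644)² + (+0.97074)² = 13.77676
Variance = 13.77676 / 8 = 1.72209
SE* = √1.72209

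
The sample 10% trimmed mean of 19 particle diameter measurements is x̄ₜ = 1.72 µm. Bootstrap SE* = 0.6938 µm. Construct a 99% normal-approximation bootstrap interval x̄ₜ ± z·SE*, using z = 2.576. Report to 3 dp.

(-0.067, 3.507)

Margin = 2.576 × 0.6938 = 1.7872
Interval: 1.72 ± 1.7872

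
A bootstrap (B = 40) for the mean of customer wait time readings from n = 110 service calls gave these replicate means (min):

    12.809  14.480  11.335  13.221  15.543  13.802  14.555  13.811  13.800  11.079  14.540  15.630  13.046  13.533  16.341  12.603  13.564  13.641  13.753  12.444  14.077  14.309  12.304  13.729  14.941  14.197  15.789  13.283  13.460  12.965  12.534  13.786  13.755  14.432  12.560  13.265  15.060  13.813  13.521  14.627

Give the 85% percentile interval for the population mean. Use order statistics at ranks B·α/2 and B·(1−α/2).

(12.304, 15.543)

Sorted replicates: 11.079, 11.335, 12.304, 12.444, 12.534, 12.560, 12.603, 12.809, 12.965, 13.046, 13.221, 13.265, 13.283, 13.460, 13.521, 13.533, 13.564, 13.641, 13.729, 13.753, 13.755, 13.786, 13.800, 13.802, 13.811, 13.813, 14.077, 14.197, 14.309, 14.432, 14.480, 14.540, 14.555, 14.627, 14.941, 15.060, 15.543, 15.630, 15.789, 16.341
α = 0.15; lower rank = 40 × 0.075 = 3; upper rank = 40 × 0.925 = 37.
The 3rd smallest replicate is 12.304; the 37th is 15.543.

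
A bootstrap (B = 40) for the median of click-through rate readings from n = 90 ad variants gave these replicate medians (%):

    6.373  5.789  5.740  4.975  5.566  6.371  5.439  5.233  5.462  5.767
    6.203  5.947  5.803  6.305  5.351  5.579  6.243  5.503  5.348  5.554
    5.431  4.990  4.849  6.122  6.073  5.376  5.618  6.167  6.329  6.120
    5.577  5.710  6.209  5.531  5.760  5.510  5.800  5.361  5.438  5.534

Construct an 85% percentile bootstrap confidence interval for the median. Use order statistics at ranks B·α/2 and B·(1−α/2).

(4.990, 6.305)

Sorted replicates: 4.849, 4.975, 4.990, 5.233, 5.348, 5.351, 5.361, 5.376, 5.431, 5.438, 5.439, 5.462, 5.503, 5.510, 5.531, 5.534, 5.554, 5.566, 5.577, 5.579, 5.618, 5.710, 5.740, 5.760, 5.767, 5.789, 5.800, 5.803, 5.947, 6.073, 6.120, 6.122, 6.167, 6.203, 6.209, 6.243, 6.305, 6.329, 6.371, 6.373
α = 0.15; lower rank = 40 × 0.075 = 3; upper rank = 40 × 0.925 = 37.
The 3rd smallest replicate is 4.990; the 37th is 6.305.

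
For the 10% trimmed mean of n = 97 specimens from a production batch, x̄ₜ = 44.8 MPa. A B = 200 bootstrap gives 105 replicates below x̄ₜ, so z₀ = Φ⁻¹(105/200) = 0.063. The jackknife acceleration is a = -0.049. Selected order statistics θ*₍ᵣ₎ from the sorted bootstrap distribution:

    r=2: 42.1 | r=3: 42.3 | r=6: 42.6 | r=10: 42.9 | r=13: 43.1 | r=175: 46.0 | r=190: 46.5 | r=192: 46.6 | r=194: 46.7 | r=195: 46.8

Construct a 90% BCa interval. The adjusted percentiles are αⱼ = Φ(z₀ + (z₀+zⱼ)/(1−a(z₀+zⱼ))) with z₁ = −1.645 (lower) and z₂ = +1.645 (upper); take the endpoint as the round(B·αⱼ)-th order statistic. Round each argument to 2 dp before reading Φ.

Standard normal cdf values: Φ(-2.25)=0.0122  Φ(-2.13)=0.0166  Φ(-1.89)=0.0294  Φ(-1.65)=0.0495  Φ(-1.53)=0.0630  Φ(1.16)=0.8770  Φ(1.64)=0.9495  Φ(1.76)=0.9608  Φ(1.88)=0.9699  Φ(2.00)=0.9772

(42.9, 46.5)

Lower: z₀ + z₁ = 0.063 + (-1.645) = -1.582; 1 − a(z₀+z₁) = 1 − (-0.049)(-1.582) = 0.9225; argument = 0.063 + (-1.582)/0.9225 = -1.6519 → -1.65.
α₁ = Φ(-1.65) = 0.0495; rank = round(200 × 0.0495) = 10; θ*₍10₎ = 42.9.
Upper: z₀ + z₂ = 1.708; 1 − a(z₀+z₂) = 1.0837; argument = 1.6391 → 1.64; α₂ = 0.9495; rank = 190; θ*₍190₎ = 46.5.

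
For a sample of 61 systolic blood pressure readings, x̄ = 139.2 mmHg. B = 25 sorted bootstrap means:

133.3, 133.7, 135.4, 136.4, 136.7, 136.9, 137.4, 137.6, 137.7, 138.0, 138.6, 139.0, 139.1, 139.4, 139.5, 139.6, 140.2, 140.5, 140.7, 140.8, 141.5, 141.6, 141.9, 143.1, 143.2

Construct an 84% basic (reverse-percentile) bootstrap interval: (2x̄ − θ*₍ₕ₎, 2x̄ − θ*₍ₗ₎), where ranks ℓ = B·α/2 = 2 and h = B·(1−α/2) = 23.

(136.5, 144.7)

Percentile endpoints at ranks 2 and 23: θ*₍2₎ = 133.7, θ*₍23₎ = 141.9.
Basic interval reflects these around x̄:
  lower = 2 × 139.2 − 141.9 = 136.5
  upper = 2 × 139.2 − 133.7 = 144.7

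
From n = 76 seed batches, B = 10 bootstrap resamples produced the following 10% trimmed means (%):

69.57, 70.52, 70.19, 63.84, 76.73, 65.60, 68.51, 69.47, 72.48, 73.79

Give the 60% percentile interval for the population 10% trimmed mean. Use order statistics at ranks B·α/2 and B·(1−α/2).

Sorted replicates: 63.84, 65.60, 68.51, 69.47, 69.57, 70.19, 70.52, 72.48, 73.79, 76.73
α = 0.40; lower rank = 10 × 0.200 = 2; upper rank = 10 × 0.800 = 8.
The 2nd smallest replicate is 65.60; the 8th is 72.48.

(65.60, 72.48)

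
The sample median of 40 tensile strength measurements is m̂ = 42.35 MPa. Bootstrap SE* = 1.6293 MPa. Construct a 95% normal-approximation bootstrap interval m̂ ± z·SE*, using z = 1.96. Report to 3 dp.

(39.157, 45.543)

Margin = 1.96 × 1.6293 = 3.1934
Interval: 42.35 ± 3.1934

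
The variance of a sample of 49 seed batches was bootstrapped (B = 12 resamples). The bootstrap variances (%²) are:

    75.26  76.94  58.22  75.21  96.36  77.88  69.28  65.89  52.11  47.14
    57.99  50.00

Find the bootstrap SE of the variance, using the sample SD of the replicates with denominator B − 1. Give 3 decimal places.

Bootstrap SE is the standard deviation of the 12 replicate variances.
Mean of replicates: (75.26 + 76.94 + 58.22 + 75.21 + 96.36 + 77.88 + 69.28 + 65.89 + 52.11 + 47.14 + 57.99 + 50.00) / 12 = 802.2800 / 12 = 66.8567
Sum of squared deviations: (+8.4033)² + (+10.0833)² + (−8.6367)² + (+8.3533)² + (+29.5033)² + (+11.0233)² + (+2.4233)² + (−0.9667)² + (−14.7467)² + (−19.7167)² + (−8.8667)² + (−16.8567)² = 2284.4035
Variance = 2284.4035 / 11 = 207.6730
SE* = √207.6730

SE* = 14.411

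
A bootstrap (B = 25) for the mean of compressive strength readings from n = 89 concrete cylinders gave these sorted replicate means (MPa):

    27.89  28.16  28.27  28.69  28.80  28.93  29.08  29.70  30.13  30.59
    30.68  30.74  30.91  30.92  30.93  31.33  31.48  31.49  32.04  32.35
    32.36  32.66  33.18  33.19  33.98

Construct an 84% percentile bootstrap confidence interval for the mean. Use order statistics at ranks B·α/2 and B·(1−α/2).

(28.16, 33.18)

α = 0.16; lower rank = 25 × 0.080 = 2; upper rank = 25 × 0.920 = 23.
The 2nd smallest replicate is 28.16; the 23rd is 33.18.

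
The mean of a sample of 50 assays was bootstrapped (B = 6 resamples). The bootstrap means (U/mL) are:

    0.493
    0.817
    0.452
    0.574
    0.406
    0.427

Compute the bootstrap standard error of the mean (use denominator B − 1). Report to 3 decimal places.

SE* = 0.153

Bootstrap SE is the standard deviation of the 6 replicate means.
Mean of replicates: (0.493 + 0.817 + 0.452 + 0.574 + 0.406 + 0.427) / 6 = 3.1690 / 6 = 0.5282
Sum of squared deviations: (−0.0352)² + (+0.2888)² + (−0.0762)² + (+0.0458)² + (−0.1222)² + (−0.1012)² = 0.1177
Variance = 0.1177 / 5 = 0.0235
SE* = √0.0235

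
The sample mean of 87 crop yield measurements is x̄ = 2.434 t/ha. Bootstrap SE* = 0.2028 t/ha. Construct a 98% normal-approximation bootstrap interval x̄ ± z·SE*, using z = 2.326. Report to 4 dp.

Margin = 2.326 × 0.2028 = 0.47171
Interval: 2.434 ± 0.47171

(1.9623, 2.9057)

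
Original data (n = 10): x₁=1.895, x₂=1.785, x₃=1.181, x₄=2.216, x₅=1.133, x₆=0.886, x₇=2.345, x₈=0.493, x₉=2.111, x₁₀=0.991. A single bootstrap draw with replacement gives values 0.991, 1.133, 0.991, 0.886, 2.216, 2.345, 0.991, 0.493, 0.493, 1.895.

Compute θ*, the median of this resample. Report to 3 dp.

Sorted: 0.493, 0.493, 0.886, 0.991, 0.991, 0.991, 1.133, 1.895, 2.216, 2.345
Median = average of the two middle values = 0.991

θ* = 0.991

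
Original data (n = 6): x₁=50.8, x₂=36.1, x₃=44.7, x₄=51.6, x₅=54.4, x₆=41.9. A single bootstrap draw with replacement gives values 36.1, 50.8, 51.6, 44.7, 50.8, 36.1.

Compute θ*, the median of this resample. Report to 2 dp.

Sorted: 36.1, 36.1, 44.7, 50.8, 50.8, 51.6
Median = average of the two middle values = 47.75

θ* = 47.75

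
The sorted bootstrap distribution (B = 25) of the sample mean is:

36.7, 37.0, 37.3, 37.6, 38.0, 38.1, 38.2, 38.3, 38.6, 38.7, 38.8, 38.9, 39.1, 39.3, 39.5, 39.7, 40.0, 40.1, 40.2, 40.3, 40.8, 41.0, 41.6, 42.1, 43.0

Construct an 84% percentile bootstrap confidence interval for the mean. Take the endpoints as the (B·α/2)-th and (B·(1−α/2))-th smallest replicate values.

(37.0, 41.6)

α = 0.16; lower rank = 25 × 0.080 = 2; upper rank = 25 × 0.920 = 23.
The 2nd smallest replicate is 37.0; the 23rd is 41.6.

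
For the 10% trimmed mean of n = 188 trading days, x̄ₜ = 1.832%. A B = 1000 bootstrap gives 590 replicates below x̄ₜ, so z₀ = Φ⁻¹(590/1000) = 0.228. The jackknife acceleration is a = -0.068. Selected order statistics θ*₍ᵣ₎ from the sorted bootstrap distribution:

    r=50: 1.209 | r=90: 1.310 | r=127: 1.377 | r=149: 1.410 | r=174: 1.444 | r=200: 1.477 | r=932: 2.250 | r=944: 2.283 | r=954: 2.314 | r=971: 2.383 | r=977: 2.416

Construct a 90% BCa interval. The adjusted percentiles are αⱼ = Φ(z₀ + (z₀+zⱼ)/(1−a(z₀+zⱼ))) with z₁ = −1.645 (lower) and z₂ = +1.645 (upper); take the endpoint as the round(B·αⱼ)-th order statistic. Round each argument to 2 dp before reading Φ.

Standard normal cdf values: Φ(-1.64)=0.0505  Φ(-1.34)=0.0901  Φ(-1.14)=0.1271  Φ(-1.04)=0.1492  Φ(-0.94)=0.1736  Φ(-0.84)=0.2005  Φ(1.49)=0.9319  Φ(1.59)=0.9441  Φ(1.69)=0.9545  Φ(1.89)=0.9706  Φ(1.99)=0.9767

(1.310, 2.383)

Lower: z₀ + z₁ = 0.228 + (-1.645) = -1.417; 1 − a(z₀+z₁) = 1 − (-0.068)(-1.417) = 0.9036; argument = 0.228 + (-1.417)/0.9036 = -1.3401 → -1.34.
α₁ = Φ(-1.34) = 0.0901; rank = round(1000 × 0.0901) = 90; θ*₍90₎ = 1.310.
Upper: z₀ + z₂ = 1.873; 1 − a(z₀+z₂) = 1.1274; argument = 1.8894 → 1.89; α₂ = 0.9706; rank = 971; θ*₍971₎ = 2.383.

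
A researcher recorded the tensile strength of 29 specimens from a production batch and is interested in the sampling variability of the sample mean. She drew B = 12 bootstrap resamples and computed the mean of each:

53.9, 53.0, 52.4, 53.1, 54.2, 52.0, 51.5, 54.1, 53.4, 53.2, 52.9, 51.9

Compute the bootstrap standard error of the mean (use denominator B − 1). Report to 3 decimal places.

Bootstrap SE is the standard deviation of the 12 replicate means.
Mean of replicates: (53.9 + 53.0 + 52.4 + 53.1 + 54.2 + 52.0 + 51.5 + 54.1 + 53.4 + 53.2 + 52.9 + 51.9) / 12 = 635.6000 / 12 = 52.9667
Sum of squared deviations: (+0.9333)² + (+0.0333)² + (−0.5667)² + (+0.1333)² + (+1.2333)² + (−0.9667)² + (−1.4667)² + (+1.1333)² + (+0.4333)² + (+0.2333)² + (−0.0667)² + (−1.0667)² = 8.4867
Variance = 8.4867 / 11 = 0.7715
SE* = √0.7715

SE* = 0.878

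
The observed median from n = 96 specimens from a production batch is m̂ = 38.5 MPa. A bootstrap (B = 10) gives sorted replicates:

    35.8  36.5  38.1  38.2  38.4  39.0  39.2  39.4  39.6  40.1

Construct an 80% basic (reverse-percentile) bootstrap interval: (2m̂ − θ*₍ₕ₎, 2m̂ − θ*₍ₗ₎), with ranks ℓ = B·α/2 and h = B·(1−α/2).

Percentile endpoints at ranks 1 and 9: θ*₍1₎ = 35.8, θ*₍9₎ = 39.6.
Basic interval reflects these around m̂:
  lower = 2 × 38.5 − 39.6 = 37.4
  upper = 2 × 38.5 − 35.8 = 41.2

(37.4, 41.2)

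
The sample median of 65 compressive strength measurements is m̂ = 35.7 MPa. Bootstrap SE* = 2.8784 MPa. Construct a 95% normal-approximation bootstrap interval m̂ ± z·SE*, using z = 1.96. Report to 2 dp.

Margin = 1.96 × 2.8784 = 5.642
Interval: 35.7 ± 5.642

(30.06, 41.34)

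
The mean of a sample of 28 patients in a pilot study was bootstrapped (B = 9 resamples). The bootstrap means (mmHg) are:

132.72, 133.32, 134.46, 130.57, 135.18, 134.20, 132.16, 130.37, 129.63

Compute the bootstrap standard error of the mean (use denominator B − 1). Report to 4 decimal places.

Bootstrap SE is the standard deviation of the 9 replicate means.
Mean of replicates: (132.72 + 133.32 + 134.46 + 130.57 + 135.18 + 134.20 + 132.16 + 130.37 + 129.63) / 9 = 1192.61000 / 9 = 132.51222
Sum of squared deviations: (+0.20778)² + (+0.80778)² + (+1.94778)² + (−1.94222)² + (+2.66778)² + (+1.68778)² + (−0.35222)² + (−2.14222)² + (−2.88222)² = 31.24776
Variance = 31.24776 / 8 = 3.90597
SE* = √3.90597

SE* = 1.9764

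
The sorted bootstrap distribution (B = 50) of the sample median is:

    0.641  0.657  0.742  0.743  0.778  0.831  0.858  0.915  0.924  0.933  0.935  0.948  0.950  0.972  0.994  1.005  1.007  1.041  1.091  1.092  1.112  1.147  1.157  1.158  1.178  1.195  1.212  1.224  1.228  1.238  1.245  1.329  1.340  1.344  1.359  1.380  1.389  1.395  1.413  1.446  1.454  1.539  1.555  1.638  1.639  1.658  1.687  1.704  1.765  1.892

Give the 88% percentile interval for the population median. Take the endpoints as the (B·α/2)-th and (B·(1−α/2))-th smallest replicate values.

(0.742, 1.687)

α = 0.12; lower rank = 50 × 0.060 = 3; upper rank = 50 × 0.940 = 47.
The 3rd smallest replicate is 0.742; the 47th is 1.687.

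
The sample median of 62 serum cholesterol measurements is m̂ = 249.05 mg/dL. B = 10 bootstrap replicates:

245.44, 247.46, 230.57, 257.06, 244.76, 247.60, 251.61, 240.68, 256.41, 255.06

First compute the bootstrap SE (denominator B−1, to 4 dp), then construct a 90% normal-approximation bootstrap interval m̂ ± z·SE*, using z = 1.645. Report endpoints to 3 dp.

Mean of replicates = 247.6650; sum of squared deviations = 589.4553; SE* = √(589.4553/9) = 8.0929
Margin = 1.645 × 8.0929 = 13.3128
Interval: 249.05 ± 13.3128

(235.737, 262.363)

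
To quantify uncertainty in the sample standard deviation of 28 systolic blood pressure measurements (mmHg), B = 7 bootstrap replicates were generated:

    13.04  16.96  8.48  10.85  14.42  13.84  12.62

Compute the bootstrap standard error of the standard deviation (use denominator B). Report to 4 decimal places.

Bootstrap SE is the standard deviation of the 7 replicate standard deviations.
Mean of replicates: (13.04 + 16.96 + 8.48 + 10.85 + 14.42 + 13.84 + 12.62) / 7 = 90.21000 / 7 = 12.88714
Sum of squared deviations: (+0.15286)² + (+4.07286)² + (−4.40714)² + (−2.03714)² + (+1.53286)² + (+0.95286)² + (−0.26714)² = 43.51334
Variance = 43.51334 / 7 = 6.21619
SE* = √6.21619

SE* = 2.4932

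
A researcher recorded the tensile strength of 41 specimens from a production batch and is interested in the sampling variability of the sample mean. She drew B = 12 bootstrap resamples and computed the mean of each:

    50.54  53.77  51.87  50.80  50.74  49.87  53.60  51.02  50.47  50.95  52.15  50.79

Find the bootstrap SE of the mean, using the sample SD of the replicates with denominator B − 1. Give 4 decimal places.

Bootstrap SE is the standard deviation of the 12 replicate means.
Mean of replicates: (50.54 + 53.77 + 51.87 + 50.80 + 50.74 + 49.87 + 53.60 + 51.02 + 50.47 + 50.95 + 52.15 + 50.79) / 12 = 616.57000 / 12 = 51.38083
Sum of squared deviations: (−0.84083)² + (+2.38917)² + (+0.48917)² + (−0.58083)² + (−0.64083)² + (−1.51083)² + (+2.21917)² + (−0.36083)² + (−0.91083)² + (−0.43083)² + (+0.76917)² + (−0.59083)² = 16.69589
Variance = 16.69589 / 11 = 1.51781
SE* = √1.51781

SE* = 1.2320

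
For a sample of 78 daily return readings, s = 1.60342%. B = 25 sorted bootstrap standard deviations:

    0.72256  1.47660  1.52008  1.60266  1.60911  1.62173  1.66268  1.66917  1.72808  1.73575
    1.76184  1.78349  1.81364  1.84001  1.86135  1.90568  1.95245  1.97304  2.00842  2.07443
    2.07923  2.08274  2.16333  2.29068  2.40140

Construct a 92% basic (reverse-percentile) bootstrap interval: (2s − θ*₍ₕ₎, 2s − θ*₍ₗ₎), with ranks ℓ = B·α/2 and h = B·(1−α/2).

Percentile endpoints at ranks 1 and 24: θ*₍1₎ = 0.72256, θ*₍24₎ = 2.29068.
Basic interval reflects these around s:
  lower = 2 × 1.60342 − 2.29068 = 0.91616
  upper = 2 × 1.60342 − 0.72256 = 2.48428

(0.91616, 2.48428)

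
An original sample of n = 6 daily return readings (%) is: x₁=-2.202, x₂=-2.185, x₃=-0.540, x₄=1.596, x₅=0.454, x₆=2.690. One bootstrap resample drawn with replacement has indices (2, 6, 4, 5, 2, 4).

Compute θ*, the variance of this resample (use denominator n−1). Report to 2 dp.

Resample values: -2.185, 2.690, 1.596, 0.454, -2.185, 1.596.
Mean = 0.3277; sum of squared deviations = 21.4409
s² = 21.4409 / 5 = 4.2882

θ* = 4.29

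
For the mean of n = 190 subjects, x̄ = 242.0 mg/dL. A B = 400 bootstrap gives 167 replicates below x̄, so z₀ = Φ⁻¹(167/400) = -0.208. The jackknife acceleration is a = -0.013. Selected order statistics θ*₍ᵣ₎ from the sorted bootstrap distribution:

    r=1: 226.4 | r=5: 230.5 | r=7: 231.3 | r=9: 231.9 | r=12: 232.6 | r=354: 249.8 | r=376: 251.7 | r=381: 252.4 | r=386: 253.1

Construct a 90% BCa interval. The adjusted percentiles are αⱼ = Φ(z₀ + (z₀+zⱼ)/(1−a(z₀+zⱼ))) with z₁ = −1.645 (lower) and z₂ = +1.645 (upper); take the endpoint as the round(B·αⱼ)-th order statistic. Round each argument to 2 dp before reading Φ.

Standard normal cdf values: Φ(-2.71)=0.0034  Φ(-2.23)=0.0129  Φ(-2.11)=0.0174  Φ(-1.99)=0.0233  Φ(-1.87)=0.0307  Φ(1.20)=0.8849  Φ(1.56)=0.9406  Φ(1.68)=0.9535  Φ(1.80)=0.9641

Lower: z₀ + z₁ = -0.208 + (-1.645) = -1.853; 1 − a(z₀+z₁) = 1 − (-0.013)(-1.853) = 0.9759; argument = -0.208 + (-1.853)/0.9759 = -2.1067 → -2.11.
α₁ = Φ(-2.11) = 0.0174; rank = round(400 × 0.0174) = 7; θ*₍7₎ = 231.3.
Upper: z₀ + z₂ = 1.437; 1 − a(z₀+z₂) = 1.0187; argument = 1.2026 → 1.20; α₂ = 0.8849; rank = 354; θ*₍354₎ = 249.8.

(231.3, 249.8)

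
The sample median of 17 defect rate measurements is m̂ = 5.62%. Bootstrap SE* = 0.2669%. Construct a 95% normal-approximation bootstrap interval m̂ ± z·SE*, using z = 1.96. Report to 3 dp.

Margin = 1.96 × 0.2669 = 0.5231
Interval: 5.62 ± 0.5231

(5.097, 6.143)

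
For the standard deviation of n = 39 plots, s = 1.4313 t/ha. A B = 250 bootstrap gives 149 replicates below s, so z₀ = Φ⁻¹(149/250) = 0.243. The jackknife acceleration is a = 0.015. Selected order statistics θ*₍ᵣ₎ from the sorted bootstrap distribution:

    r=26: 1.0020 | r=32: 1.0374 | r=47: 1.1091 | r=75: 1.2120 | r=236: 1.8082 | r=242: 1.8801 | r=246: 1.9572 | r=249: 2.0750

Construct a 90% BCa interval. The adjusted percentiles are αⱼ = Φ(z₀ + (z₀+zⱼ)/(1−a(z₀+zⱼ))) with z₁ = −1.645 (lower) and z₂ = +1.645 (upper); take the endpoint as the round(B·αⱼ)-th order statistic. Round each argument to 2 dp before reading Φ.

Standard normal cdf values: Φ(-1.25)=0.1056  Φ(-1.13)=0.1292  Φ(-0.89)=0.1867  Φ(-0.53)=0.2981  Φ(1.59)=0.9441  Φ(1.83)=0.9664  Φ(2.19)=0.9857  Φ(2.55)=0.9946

Lower: z₀ + z₁ = 0.243 + (-1.645) = -1.402; 1 − a(z₀+z₁) = 1 − (0.015)(-1.402) = 1.0210; argument = 0.243 + (-1.402)/1.0210 = -1.1301 → -1.13.
α₁ = Φ(-1.13) = 0.1292; rank = round(250 × 0.1292) = 32; θ*₍32₎ = 1.0374.
Upper: z₀ + z₂ = 1.888; 1 − a(z₀+z₂) = 0.9717; argument = 2.1860 → 2.19; α₂ = 0.9857; rank = 246; θ*₍246₎ = 1.9572.

(1.0374, 1.9572)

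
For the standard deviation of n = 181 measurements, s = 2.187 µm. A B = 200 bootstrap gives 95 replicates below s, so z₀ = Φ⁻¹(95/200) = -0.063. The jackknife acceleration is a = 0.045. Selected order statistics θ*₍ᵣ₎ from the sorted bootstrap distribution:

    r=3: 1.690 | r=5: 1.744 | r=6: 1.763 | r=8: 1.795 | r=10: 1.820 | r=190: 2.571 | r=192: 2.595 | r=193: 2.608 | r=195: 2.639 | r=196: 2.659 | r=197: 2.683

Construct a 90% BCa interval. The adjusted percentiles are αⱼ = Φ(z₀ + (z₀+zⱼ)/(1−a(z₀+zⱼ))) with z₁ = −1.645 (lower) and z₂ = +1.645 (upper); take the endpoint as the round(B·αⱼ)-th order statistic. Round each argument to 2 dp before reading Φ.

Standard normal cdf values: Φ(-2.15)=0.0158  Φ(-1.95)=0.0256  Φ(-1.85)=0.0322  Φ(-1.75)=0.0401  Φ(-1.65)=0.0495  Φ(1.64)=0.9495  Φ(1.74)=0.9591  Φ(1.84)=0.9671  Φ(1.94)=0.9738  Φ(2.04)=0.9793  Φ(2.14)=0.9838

(1.820, 2.571)

Lower: z₀ + z₁ = -0.063 + (-1.645) = -1.708; 1 − a(z₀+z₁) = 1 − (0.045)(-1.708) = 1.0769; argument = -0.063 + (-1.708)/1.0769 = -1.6491 → -1.65.
α₁ = Φ(-1.65) = 0.0495; rank = round(200 × 0.0495) = 10; θ*₍10₎ = 1.820.
Upper: z₀ + z₂ = 1.582; 1 − a(z₀+z₂) = 0.9288; argument = 1.6403 → 1.64; α₂ = 0.9495; rank = 190; θ*₍190₎ = 2.571.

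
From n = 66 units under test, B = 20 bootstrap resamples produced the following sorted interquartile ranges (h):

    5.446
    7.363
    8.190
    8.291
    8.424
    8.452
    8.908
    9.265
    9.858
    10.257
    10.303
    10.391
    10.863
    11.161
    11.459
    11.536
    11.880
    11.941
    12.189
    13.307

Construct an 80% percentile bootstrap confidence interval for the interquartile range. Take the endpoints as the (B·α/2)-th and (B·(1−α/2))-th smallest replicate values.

α = 0.20; lower rank = 20 × 0.100 = 2; upper rank = 20 × 0.900 = 18.
The 2nd smallest replicate is 7.363; the 18th is 11.941.

(7.363, 11.941)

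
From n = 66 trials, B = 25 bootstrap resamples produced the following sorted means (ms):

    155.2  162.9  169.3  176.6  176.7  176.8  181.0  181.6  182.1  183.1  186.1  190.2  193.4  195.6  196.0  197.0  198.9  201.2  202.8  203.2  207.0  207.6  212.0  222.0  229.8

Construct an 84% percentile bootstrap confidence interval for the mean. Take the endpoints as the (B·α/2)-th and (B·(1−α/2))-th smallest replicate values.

(162.9, 212.0)

α = 0.16; lower rank = 25 × 0.080 = 2; upper rank = 25 × 0.920 = 23.
The 2nd smallest replicate is 162.9; the 23rd is 212.0.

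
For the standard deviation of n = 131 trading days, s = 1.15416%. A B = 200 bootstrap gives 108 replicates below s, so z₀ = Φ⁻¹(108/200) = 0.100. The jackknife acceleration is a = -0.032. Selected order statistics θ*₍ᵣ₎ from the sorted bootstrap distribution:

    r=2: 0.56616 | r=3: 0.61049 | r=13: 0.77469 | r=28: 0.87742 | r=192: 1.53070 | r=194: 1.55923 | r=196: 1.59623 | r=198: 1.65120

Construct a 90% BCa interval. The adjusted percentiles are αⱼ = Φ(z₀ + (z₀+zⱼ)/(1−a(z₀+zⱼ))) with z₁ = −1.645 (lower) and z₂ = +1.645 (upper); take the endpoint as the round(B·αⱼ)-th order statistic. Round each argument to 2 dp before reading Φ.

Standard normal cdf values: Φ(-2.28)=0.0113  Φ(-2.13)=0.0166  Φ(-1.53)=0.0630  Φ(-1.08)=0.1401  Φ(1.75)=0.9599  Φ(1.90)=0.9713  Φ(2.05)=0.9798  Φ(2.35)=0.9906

Lower: z₀ + z₁ = 0.100 + (-1.645) = -1.545; 1 − a(z₀+z₁) = 1 − (-0.032)(-1.545) = 0.9506; argument = 0.100 + (-1.545)/0.9506 = -1.5254 → -1.53.
α₁ = Φ(-1.53) = 0.0630; rank = round(200 × 0.0630) = 13; θ*₍13₎ = 0.77469.
Upper: z₀ + z₂ = 1.745; 1 − a(z₀+z₂) = 1.0558; argument = 1.7527 → 1.75; α₂ = 0.9599; rank = 192; θ*₍192₎ = 1.53070.

(0.77469, 1.53070)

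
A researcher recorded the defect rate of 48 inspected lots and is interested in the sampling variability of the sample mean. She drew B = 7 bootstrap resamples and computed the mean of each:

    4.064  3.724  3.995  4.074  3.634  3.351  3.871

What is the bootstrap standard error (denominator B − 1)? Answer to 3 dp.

Bootstrap SE is the standard deviation of the 7 replicate means.
Mean of replicates: (4.064 + 3.724 + 3.995 + 4.074 + 3.634 + 3.351 + 3.871) / 7 = 26.7130 / 7 = 3.8161
Sum of squared deviations: (+0.2479)² + (−0.0921)² + (+0.1789)² + (+0.2579)² + (−0.1821)² + (−0.4651)² + (+0.0549)² = 0.4209
Variance = 0.4209 / 6 = 0.0702
SE* = √0.0702

SE* = 0.265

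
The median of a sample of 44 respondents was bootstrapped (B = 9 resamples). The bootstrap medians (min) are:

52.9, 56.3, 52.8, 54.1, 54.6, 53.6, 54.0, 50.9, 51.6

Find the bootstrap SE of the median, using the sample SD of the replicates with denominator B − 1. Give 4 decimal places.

Bootstrap SE is the standard deviation of the 9 replicate medians.
Mean of replicates: (52.9 + 56.3 + 52.8 + 54.1 + 54.6 + 53.6 + 54.0 + 50.9 + 51.6) / 9 = 480.80000 / 9 = 53.42222
Sum of squared deviations: (−0.52222)² + (+2.87778)² + (−0.62222)² + (+0.67778)² + (+1.17778)² + (+0.17778)² + (+0.57778)² + (−2.52222)² + (−1.82222)² = 20.83556
Variance = 20.83556 / 8 = 2.60444
SE* = √2.60444

SE* = 1.6138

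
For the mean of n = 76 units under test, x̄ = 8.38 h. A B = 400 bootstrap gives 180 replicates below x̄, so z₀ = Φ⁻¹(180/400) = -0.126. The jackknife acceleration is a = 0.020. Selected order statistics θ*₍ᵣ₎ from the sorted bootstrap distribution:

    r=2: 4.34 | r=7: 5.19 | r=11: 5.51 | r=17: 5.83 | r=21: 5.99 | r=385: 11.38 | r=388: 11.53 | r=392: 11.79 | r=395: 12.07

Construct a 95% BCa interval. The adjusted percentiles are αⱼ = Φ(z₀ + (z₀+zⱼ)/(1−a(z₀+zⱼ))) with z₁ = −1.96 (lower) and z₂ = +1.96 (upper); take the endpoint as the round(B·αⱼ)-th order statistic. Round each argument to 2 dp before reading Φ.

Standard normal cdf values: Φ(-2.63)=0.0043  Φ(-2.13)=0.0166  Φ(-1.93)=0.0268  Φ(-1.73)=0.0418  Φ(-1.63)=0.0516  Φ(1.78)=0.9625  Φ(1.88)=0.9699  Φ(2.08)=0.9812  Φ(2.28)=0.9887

(5.19, 11.38)

Lower: z₀ + z₁ = -0.126 + (-1.960) = -2.086; 1 − a(z₀+z₁) = 1 − (0.020)(-2.086) = 1.0417; argument = -0.126 + (-2.086)/1.0417 = -2.1285 → -2.13.
α₁ = Φ(-2.13) = 0.0166; rank = round(400 × 0.0166) = 7; θ*₍7₎ = 5.19.
Upper: z₀ + z₂ = 1.834; 1 − a(z₀+z₂) = 0.9633; argument = 1.7778 → 1.78; α₂ = 0.9625; rank = 385; θ*₍385₎ = 11.38.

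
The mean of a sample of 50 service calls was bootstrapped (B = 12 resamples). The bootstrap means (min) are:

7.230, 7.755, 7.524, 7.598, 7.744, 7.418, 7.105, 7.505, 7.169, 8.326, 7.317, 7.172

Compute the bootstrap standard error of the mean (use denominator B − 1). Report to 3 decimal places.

SE* = 0.344

Bootstrap SE is the standard deviation of the 12 replicate means.
Mean of replicates: (7.230 + 7.755 + 7.524 + 7.598 + 7.744 + 7.418 + 7.105 + 7.505 + 7.169 + 8.326 + 7.317 + 7.172) / 12 = 89.8630 / 12 = 7.4886
Sum of squared deviations: (−0.2586)² + (+0.2664)² + (+0.0354)² + (+0.1094)² + (+0.2554)² + (−0.0706)² + (−0.3836)² + (+0.0164)² + (−0.3196)² + (+0.8374)² + (−0.1716)² + (−0.3166)² = 1.3018
Variance = 1.3018 / 11 = 0.1183
SE* = √0.1183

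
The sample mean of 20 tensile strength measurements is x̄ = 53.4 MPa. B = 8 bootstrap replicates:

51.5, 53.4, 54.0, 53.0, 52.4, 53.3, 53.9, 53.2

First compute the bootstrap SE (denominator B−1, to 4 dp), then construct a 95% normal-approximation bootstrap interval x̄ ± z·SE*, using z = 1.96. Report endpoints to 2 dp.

Mean of replicates = 53.0875; sum of squared deviations = 4.6487; SE* = √(4.6487/7) = 0.8149
Margin = 1.96 × 0.8149 = 1.597
Interval: 53.4 ± 1.597

(51.80, 55.00)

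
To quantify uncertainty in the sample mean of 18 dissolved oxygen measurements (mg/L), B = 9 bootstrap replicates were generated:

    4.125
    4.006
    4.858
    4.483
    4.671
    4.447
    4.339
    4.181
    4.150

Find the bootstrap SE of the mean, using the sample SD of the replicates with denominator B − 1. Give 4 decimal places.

Bootstrap SE is the standard deviation of the 9 replicate means.
Mean of replicates: (4.125 + 4.006 + 4.858 + 4.483 + 4.671 + 4.447 + 4.339 + 4.181 + 4.150) / 9 = 39.26000 / 9 = 4.36222
Sum of squared deviations: (−0.23722)² + (−0.35622)² + (+0.49578)² + (+0.12078)² + (+0.30878)² + (+0.08478)² + (−0.02322)² + (−0.18122)² + (−0.21222)² = 0.62450
Variance = 0.62450 / 8 = 0.07806
SE* = √0.07806

SE* = 0.2794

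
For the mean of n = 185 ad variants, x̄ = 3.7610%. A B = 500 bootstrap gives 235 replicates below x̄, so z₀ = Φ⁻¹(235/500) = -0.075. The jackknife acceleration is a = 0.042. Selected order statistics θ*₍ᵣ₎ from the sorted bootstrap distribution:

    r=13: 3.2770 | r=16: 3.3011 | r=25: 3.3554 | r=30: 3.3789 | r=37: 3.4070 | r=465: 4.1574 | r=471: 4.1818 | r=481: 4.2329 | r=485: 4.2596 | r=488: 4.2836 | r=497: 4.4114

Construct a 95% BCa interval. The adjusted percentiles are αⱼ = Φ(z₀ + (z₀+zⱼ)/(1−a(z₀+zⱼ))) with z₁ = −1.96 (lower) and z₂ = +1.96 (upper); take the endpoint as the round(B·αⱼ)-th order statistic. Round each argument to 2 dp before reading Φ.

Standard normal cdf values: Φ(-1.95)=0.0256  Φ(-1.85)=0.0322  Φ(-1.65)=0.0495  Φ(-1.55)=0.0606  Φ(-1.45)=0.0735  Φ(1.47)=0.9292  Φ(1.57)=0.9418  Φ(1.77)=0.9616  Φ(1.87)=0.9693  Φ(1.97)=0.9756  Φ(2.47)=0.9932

(3.2770, 4.2836)

Lower: z₀ + z₁ = -0.075 + (-1.960) = -2.035; 1 − a(z₀+z₁) = 1 − (0.042)(-2.035) = 1.0855; argument = -0.075 + (-2.035)/1.0855 = -1.9498 → -1.95.
α₁ = Φ(-1.95) = 0.0256; rank = round(500 × 0.0256) = 13; θ*₍13₎ = 3.2770.
Upper: z₀ + z₂ = 1.885; 1 − a(z₀+z₂) = 0.9208; argument = 1.9721 → 1.97; α₂ = 0.9756; rank = 488; θ*₍488₎ = 4.2836.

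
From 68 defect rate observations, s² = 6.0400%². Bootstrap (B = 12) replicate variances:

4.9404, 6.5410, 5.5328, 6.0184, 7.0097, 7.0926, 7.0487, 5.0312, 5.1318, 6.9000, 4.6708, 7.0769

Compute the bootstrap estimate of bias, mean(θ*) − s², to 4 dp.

bias = +0.0429

mean(θ*) = (4.9404 + 6.5410 + 5.5328 + 6.0184 + 7.0097 + 7.0926 + 7.0487 + 5.0312 + 5.1318 + 6.9000 + 4.6708 + 7.0769) / 12 = 6.08286
bias = 6.08286 − 6.0400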